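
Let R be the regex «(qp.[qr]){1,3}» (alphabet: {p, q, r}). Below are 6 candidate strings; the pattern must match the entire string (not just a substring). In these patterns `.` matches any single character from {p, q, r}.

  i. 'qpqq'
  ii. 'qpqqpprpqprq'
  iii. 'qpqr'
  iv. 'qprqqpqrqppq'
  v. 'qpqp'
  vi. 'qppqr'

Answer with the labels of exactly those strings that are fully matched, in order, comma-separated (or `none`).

i, iii, iv

i → match
ii → no match
iii → match
iv → match
v → no match
vi → no match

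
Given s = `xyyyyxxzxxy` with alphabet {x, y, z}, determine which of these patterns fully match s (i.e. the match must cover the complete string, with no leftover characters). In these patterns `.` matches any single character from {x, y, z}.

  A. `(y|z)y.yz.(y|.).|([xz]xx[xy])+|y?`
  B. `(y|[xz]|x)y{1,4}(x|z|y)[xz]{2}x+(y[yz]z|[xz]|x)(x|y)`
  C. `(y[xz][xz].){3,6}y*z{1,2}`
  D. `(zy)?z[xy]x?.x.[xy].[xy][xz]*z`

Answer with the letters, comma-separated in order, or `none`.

B

A → no match
B → match
C → no match — must start with `y`
D → no match — must end with `z`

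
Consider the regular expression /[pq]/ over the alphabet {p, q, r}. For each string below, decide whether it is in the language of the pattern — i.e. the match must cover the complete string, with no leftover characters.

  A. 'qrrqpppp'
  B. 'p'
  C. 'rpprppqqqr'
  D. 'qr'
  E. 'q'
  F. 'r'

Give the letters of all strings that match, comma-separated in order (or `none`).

A → no match
B → match
C → no match
D → no match
E → match
F → no match

B, E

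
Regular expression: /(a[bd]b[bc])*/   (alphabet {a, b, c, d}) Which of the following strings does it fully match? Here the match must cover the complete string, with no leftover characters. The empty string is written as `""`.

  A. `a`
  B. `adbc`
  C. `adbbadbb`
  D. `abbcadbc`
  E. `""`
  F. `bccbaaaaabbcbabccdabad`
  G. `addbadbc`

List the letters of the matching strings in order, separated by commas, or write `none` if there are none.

B, C, D, E

A → no match
B → match
C → match
D → match
E → match
F → no match
G → no match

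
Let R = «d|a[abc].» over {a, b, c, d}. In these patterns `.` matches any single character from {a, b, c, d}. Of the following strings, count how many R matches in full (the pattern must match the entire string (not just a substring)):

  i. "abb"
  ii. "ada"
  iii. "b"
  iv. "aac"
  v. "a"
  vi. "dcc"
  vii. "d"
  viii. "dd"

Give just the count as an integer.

3

i. "abb" → match
ii. "ada" → no match
iii. "b" → no match
iv. "aac" → match
v. "a" → no match
vi. "dcc" → no match
vii. "d" → match
viii. "dd" → no match
Total matched: 3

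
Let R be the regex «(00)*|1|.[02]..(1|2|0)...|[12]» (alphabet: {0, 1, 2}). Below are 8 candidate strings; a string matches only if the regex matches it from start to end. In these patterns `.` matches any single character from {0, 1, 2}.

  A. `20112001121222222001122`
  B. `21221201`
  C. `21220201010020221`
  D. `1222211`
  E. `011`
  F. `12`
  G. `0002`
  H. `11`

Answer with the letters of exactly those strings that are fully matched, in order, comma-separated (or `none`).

none

A → no match
B → no match
C → no match
D → no match
E → no match
F → no match
G → no match
H → no match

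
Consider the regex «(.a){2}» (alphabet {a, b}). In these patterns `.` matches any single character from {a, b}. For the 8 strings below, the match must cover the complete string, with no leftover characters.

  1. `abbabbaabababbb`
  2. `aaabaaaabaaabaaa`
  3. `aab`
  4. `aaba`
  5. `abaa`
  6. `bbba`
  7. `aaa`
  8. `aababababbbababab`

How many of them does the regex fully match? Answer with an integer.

1 → no match — must end with `a`
2 → no match
3 → no match — must end with `a`
4 → match
5 → no match
6 → no match
7 → no match
8 → no match — must end with `a`
Total matched: 1

1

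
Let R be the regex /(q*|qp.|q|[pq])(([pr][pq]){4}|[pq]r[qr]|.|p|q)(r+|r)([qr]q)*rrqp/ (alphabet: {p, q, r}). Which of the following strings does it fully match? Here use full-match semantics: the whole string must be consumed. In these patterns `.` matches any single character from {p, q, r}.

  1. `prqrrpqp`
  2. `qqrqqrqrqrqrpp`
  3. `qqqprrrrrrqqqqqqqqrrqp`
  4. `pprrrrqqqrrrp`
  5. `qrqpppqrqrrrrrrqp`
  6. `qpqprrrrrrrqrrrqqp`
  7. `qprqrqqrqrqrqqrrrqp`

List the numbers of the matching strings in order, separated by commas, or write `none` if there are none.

3, 5

1 → no match — must end with `rrqp`
2 → no match — must end with `rrqp`
3 → match
4 → no match — must end with `rrqp`
5 → match
6 → no match — must end with `rrqp`
7 → no match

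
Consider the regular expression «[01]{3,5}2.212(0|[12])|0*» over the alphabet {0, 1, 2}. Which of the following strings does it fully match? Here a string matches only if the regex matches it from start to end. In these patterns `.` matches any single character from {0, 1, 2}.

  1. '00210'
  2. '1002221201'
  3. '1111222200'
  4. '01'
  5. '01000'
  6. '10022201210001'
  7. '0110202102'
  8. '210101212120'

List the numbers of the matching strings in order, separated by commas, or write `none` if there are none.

none

1 → no match
2 → no match
3 → no match
4 → no match
5 → no match
6 → no match
7 → no match
8 → no match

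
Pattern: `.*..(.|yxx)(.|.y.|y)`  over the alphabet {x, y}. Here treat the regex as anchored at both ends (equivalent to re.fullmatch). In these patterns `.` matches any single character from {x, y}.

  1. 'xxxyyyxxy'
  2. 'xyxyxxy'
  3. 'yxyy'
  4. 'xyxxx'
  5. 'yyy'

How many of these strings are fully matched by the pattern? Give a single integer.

4

1 → match
2 → match
3 → match
4 → match
5 → no match
Total matched: 4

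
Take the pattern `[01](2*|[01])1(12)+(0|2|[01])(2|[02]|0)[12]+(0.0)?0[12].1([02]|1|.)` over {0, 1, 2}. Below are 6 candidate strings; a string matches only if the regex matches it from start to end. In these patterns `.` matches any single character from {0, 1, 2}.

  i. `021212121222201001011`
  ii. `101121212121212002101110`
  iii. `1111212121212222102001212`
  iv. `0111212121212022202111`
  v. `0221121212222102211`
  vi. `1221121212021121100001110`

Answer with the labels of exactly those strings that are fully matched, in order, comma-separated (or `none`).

i → no match
ii → match
iii → match
iv → match
v → match
vi → match

ii, iii, iv, v, vi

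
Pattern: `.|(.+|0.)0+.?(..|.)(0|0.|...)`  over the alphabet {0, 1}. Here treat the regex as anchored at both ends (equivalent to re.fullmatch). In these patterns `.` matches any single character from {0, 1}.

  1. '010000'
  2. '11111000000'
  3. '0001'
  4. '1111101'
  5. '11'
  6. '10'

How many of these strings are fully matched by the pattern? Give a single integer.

1. '010000' → match
2. '11111000000' → match
3. '0001' → no match
4. '1111101' → no match
5. '11' → no match
6. '10' → no match
Total matched: 2

2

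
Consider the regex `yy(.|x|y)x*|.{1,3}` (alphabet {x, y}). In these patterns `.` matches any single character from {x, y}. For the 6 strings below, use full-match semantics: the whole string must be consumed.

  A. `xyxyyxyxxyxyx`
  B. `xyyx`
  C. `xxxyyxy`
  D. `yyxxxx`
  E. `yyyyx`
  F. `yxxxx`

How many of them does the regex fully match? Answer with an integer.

A → no match
B → no match
C → no match
D → match
E → no match
F → no match
Total matched: 1

1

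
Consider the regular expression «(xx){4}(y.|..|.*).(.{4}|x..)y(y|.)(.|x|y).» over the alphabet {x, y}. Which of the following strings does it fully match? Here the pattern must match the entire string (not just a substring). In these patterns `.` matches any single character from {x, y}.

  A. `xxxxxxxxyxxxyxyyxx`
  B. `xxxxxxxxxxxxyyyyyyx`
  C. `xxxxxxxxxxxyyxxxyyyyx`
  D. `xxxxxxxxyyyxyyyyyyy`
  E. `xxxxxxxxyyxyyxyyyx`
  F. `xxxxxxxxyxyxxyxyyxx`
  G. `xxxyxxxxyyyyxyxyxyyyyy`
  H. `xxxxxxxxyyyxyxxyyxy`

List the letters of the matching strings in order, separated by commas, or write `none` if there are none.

A, B, C, D, E, F, H

A → match
B → match
C → match
D → match
E → match
F → match
G → no match
H → match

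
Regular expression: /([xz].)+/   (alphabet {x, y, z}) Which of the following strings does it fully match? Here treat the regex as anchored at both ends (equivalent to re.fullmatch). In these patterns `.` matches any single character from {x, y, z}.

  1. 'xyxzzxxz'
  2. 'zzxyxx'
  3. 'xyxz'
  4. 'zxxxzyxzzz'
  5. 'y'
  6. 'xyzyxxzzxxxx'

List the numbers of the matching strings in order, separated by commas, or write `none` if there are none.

1, 2, 3, 4, 6

1. 'xyxzzxxz' → match
2. 'zzxyxx' → match
3. 'xyxz' → match
4. 'zxxxzyxzzz' → match
5. 'y' → no match
6. 'xyzyxxzzxxxx' → match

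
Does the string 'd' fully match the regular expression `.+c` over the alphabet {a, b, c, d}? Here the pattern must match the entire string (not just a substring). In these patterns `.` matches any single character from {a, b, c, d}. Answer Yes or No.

No

Every match must end with 'c', but 'd' does not.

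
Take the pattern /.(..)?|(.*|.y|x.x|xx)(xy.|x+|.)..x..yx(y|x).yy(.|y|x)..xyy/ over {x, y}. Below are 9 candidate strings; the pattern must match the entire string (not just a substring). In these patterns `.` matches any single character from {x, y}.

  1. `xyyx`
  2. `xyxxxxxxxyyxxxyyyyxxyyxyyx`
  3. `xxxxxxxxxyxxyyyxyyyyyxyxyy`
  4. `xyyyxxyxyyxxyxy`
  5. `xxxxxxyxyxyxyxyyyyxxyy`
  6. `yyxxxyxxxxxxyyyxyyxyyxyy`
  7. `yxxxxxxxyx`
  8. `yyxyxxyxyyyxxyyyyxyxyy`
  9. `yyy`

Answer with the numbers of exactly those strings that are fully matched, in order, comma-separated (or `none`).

3, 5, 8, 9

1 → no match
2 → no match
3 → match
4 → no match
5 → match
6 → no match
7 → no match
8 → match
9 → match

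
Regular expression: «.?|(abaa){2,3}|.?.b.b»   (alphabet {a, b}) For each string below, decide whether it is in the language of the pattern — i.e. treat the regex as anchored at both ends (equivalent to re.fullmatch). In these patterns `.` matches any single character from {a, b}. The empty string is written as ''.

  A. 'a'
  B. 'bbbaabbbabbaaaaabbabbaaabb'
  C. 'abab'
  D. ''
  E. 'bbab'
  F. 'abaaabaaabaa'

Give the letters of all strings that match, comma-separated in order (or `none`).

A, C, D, E, F

A → match
B → no match
C → match
D → match
E → match
F → match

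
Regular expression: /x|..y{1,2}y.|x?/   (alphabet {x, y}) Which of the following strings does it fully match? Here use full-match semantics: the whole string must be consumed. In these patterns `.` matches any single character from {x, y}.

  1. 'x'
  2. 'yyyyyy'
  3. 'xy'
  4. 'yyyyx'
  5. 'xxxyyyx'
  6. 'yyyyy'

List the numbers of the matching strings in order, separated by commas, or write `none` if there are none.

1, 2, 4, 6

1. 'x' → match
2. 'yyyyyy' → match
3. 'xy' → no match
4. 'yyyyx' → match
5. 'xxxyyyx' → no match
6. 'yyyyy' → match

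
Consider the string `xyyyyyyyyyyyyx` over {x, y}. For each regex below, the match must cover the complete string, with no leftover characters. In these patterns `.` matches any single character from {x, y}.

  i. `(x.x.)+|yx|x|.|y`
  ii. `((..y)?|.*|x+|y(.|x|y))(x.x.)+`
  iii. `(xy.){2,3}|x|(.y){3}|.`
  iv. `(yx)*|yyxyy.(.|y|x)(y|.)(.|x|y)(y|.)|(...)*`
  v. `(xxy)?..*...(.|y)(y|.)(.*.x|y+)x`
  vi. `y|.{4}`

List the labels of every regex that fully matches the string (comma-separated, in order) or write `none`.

i → no match
ii → no match
iii → no match
iv → no match
v → match
vi → no match

v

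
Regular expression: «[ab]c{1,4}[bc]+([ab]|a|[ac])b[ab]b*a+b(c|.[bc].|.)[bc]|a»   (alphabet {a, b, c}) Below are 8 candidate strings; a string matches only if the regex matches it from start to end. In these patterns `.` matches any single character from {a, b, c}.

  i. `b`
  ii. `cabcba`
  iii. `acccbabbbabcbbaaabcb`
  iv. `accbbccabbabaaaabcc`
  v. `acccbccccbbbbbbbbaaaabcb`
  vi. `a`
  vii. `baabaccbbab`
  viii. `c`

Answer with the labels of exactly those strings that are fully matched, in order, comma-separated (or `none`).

i → no match
ii → no match
iii → no match
iv → no match
v → match
vi → match
vii → no match
viii → no match

v, vi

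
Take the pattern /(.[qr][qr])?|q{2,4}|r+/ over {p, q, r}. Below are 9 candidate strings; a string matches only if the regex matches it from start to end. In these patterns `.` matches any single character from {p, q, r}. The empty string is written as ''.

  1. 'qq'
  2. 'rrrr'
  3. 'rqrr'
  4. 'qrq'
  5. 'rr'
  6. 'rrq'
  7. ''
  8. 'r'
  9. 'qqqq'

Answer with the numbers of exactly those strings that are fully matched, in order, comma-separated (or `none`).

1, 2, 4, 5, 6, 7, 8, 9

1 → match
2 → match
3 → no match
4 → match
5 → match
6 → match
7 → match
8 → match
9 → match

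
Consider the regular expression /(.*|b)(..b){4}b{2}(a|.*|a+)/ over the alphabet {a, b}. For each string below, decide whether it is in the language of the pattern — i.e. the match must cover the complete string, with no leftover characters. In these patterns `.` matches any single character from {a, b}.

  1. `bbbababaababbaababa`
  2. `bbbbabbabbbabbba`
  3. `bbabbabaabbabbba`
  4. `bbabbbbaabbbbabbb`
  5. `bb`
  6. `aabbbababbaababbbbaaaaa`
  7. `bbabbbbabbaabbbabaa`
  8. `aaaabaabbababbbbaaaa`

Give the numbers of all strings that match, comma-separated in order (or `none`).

2, 3, 6, 7, 8

1 → no match
2 → match
3 → match
4 → no match
5 → no match
6 → match
7 → match
8 → match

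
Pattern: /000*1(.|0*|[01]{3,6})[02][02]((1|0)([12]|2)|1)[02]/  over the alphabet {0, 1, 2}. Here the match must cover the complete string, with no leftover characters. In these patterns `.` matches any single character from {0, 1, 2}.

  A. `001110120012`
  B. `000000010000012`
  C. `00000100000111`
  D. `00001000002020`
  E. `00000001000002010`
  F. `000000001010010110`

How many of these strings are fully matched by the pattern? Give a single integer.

A. `001110120012` → match
B → match
C → no match
D → match
E → match
F → no match
Total matched: 4

4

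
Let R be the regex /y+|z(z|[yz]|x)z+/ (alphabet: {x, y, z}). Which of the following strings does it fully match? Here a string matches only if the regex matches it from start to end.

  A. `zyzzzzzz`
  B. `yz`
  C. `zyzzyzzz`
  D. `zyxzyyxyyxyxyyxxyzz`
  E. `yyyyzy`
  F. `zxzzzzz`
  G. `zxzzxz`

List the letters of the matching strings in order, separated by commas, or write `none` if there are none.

A, F

A → match
B → no match
C → no match
D → no match
E → no match
F → match
G → no match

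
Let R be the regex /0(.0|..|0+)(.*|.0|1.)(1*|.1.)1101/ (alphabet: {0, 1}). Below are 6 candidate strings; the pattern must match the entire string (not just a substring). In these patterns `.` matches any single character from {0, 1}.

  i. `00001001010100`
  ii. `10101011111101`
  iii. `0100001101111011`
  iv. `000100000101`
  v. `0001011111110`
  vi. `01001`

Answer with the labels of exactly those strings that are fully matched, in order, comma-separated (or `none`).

none

i → no match — must end with `1101`
ii → no match — must start with `0`
iii → no match — must end with `1101`
iv → no match — must end with `1101`
v → no match — must end with `1101`
vi → no match — must end with `1101`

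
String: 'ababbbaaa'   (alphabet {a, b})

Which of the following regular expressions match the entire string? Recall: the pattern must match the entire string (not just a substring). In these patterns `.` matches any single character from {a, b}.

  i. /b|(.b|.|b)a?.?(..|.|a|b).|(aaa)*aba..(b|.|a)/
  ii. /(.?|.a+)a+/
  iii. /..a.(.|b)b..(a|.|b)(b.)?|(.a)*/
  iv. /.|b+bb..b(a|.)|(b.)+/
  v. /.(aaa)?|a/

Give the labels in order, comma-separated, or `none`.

iii

i → no match
ii → no match
iii → match
iv → no match
v → no match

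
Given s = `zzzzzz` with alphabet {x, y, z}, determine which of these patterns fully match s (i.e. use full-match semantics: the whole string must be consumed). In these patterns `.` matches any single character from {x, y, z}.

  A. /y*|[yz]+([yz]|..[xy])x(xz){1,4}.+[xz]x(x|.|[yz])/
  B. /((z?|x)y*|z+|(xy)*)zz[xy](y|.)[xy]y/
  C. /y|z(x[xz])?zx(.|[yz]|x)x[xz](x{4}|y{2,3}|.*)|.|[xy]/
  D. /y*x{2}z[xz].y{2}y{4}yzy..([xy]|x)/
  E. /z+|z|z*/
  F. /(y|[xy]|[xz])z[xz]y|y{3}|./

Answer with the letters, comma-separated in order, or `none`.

E

A → no match
B → no match — must end with `y`
C → no match
D → no match
E → match
F → no match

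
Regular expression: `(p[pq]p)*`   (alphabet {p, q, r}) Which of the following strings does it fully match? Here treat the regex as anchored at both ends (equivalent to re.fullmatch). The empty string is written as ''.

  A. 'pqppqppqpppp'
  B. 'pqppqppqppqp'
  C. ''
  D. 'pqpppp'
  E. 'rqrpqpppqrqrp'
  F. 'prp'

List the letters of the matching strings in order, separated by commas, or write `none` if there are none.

A, B, C, D

A → match
B → match
C → match
D → match
E → no match
F → no match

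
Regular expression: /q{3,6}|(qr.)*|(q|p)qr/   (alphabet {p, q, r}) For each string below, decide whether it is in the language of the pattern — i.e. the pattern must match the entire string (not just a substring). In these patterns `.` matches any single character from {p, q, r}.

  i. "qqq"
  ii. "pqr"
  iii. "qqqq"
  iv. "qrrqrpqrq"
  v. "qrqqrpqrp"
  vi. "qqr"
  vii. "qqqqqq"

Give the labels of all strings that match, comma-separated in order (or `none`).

i, ii, iii, iv, v, vi, vii

i. "qqq" → match
ii. "pqr" → match
iii. "qqqq" → match
iv. "qrrqrpqrq" → match
v. "qrqqrpqrp" → match
vi. "qqr" → match
vii. "qqqqqq" → match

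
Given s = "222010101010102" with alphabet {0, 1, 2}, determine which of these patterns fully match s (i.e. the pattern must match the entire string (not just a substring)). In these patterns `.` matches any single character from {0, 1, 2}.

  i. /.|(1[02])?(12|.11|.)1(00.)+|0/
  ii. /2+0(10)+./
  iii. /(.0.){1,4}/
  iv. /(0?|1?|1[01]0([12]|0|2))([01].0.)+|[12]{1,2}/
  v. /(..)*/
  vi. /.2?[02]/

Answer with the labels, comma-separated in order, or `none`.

i → no match
ii → match
iii → no match
iv → no match
v → no match
vi → no match

ii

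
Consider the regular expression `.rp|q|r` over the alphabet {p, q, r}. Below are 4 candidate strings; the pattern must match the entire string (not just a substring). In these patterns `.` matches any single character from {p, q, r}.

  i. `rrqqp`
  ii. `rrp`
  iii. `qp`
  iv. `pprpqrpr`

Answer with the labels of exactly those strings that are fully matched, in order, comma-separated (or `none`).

i → no match
ii → match
iii → no match
iv → no match

ii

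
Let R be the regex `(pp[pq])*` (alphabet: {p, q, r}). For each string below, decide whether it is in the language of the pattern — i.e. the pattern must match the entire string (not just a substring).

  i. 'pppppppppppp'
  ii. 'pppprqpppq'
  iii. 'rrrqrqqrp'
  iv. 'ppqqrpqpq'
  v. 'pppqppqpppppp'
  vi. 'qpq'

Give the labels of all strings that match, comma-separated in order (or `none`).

i → match
ii → no match
iii → no match
iv → no match
v → no match
vi → no match

i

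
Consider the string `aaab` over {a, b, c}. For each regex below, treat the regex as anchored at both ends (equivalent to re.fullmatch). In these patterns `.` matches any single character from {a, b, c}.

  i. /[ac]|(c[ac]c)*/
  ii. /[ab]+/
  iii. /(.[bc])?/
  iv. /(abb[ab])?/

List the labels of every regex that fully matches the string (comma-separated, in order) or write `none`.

ii

i → no match
ii → match
iii → no match
iv → no match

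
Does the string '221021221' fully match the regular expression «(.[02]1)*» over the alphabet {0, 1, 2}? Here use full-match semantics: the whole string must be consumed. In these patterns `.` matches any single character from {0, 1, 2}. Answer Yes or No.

Yes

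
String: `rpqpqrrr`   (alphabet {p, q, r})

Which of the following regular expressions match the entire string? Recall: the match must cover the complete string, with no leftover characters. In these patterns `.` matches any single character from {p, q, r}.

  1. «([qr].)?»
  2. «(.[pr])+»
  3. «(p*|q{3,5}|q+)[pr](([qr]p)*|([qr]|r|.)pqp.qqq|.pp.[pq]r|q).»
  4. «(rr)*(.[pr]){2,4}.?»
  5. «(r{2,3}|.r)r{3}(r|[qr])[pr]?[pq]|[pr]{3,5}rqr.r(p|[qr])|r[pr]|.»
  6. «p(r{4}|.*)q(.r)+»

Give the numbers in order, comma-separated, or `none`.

1 → no match
2 → match
3 → no match
4 → match
5 → no match
6 → no match — must start with `p`

2, 4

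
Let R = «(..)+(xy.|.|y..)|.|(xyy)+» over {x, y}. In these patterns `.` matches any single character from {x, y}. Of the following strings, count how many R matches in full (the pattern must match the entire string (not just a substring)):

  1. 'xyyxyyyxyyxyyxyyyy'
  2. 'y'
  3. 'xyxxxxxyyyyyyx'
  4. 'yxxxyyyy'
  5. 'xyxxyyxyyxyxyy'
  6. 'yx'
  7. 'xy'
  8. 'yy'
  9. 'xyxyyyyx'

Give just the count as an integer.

1 → no match
2. 'y' → match
3 → no match
4. 'yxxxyyyy' → no match
5 → no match
6. 'yx' → no match
7. 'xy' → no match
8. 'yy' → no match
9. 'xyxyyyyx' → no match
Total matched: 1

1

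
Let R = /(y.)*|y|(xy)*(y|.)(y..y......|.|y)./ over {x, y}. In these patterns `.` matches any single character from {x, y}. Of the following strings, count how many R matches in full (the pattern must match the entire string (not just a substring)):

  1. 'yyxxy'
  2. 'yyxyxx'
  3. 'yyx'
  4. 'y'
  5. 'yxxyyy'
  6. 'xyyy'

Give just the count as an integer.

2

1. 'yyxxy' → no match
2. 'yyxyxx' → no match
3. 'yyx' → match
4. 'y' → match
5. 'yxxyyy' → no match
6. 'xyyy' → no match
Total matched: 2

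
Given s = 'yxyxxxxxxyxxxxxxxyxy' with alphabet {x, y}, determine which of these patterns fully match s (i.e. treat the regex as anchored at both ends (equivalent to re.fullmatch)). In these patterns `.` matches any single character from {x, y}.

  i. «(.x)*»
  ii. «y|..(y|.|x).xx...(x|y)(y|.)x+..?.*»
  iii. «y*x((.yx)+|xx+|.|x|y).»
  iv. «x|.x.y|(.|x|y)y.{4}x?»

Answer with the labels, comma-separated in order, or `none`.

ii

i → no match
ii → match
iii → no match
iv → no match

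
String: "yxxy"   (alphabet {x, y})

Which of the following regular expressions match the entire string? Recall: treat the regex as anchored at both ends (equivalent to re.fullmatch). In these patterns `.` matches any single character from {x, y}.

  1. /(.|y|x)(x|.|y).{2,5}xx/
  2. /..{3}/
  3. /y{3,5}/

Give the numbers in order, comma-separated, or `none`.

2

1 → no match — must end with "xx"
2 → match
3 → no match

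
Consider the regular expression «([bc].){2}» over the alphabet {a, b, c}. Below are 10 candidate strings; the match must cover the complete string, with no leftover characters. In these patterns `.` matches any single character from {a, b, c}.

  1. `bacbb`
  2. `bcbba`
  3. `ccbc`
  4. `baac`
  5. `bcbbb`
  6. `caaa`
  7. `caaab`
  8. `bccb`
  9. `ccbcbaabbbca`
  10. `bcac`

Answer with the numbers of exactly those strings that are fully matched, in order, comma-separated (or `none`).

1 → no match
2 → no match
3 → match
4 → no match
5 → no match
6 → no match
7 → no match
8 → match
9 → no match
10 → no match

3, 8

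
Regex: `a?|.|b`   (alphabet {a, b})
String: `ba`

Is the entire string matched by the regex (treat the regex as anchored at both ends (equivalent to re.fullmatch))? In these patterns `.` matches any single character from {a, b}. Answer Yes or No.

No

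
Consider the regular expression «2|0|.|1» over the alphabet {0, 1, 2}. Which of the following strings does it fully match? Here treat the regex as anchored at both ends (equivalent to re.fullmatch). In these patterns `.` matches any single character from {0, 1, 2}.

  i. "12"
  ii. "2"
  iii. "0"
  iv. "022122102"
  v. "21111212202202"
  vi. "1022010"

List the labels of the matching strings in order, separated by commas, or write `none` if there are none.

ii, iii

i → no match
ii → match
iii → match
iv → no match
v → no match
vi → no match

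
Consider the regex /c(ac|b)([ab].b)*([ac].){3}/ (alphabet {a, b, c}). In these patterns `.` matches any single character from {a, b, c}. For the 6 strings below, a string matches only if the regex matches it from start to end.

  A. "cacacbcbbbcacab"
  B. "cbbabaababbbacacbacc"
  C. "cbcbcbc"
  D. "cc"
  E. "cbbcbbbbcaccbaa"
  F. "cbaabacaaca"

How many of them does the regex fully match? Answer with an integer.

A → no match
B → no match
C → no match
D → no match
E → no match
F → match
Total matched: 1

1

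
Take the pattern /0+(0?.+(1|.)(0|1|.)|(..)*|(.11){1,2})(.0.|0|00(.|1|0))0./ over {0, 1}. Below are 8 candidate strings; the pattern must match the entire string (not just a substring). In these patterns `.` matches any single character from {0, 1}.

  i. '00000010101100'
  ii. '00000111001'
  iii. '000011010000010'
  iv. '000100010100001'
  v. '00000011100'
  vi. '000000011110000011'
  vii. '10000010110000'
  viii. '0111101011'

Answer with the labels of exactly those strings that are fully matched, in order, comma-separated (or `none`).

ii, iv

i → no match
ii → match
iii → no match
iv → match
v → no match
vi → no match
vii → no match — must start with '0'
viii → no match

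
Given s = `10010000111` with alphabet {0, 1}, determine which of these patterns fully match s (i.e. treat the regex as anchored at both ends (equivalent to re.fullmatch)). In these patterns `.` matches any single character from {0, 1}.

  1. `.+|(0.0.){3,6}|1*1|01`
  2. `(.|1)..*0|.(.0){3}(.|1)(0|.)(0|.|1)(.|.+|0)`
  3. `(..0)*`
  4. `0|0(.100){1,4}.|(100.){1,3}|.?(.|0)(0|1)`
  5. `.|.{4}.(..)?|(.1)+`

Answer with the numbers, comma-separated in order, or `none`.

1 → match
2 → match
3 → no match
4 → no match
5 → no match

1, 2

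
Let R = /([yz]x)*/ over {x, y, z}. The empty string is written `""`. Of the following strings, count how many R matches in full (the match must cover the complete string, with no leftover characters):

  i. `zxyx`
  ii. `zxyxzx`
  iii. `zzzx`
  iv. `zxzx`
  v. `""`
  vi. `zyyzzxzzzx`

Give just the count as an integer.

4

i. `zxyx` → match
ii. `zxyxzx` → match
iii. `zzzx` → no match
iv. `zxzx` → match
v. `""` → match
vi. `zyyzzxzzzx` → no match
Total matched: 4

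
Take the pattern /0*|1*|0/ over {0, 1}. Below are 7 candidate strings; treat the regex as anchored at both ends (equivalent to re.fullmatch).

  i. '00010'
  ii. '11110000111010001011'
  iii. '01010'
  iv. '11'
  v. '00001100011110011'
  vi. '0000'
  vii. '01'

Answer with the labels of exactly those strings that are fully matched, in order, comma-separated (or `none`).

iv, vi

i → no match
ii → no match
iii → no match
iv → match
v → no match
vi → match
vii → no match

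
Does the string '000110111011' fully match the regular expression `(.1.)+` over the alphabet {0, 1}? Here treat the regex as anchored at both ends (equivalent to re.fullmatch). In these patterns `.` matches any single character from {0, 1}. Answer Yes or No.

No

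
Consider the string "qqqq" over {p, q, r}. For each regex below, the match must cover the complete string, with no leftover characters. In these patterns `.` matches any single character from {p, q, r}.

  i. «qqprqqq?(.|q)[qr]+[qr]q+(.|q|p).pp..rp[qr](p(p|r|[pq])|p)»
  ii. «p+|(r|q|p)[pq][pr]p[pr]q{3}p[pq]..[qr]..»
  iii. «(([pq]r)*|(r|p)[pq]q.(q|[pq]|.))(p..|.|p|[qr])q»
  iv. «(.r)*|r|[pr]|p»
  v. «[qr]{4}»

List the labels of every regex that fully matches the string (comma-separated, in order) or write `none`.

v

i → no match — must start with "qqprqq"
ii → no match
iii → no match
iv → no match
v → match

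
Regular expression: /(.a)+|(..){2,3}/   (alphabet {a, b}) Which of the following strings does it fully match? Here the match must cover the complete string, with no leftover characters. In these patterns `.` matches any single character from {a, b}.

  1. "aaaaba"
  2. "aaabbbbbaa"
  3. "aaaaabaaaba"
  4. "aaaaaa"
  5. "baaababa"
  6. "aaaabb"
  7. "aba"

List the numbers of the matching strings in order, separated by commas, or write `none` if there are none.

1, 4, 5, 6

1. "aaaaba" → match
2. "aaabbbbbaa" → no match
3. "aaaaabaaaba" → no match
4. "aaaaaa" → match
5. "baaababa" → match
6. "aaaabb" → match
7. "aba" → no match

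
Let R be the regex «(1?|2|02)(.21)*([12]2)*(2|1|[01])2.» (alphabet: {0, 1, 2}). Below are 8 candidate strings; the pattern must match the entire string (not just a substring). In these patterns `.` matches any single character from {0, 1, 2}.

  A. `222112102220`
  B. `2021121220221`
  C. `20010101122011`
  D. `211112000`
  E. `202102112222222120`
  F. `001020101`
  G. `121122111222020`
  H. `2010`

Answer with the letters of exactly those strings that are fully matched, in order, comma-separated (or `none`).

E

A → no match
B → no match
C → no match
D → no match
E → match
F → no match
G → no match
H → no match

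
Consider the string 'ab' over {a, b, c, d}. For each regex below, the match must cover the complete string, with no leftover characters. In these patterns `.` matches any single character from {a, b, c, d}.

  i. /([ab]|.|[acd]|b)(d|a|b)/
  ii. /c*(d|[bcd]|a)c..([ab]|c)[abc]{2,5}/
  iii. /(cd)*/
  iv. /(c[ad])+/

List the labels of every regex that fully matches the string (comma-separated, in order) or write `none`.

i → match
ii → no match
iii → no match
iv → no match — must start with 'c'

i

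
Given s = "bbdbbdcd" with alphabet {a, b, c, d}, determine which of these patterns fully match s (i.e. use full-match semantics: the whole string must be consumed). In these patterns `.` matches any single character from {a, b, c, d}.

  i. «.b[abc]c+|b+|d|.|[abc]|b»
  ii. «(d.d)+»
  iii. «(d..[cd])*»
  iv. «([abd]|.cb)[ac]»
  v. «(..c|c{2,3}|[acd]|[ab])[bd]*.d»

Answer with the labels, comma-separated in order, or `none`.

v

i → no match
ii → no match — must start with "d"
iii → no match
iv → no match
v → match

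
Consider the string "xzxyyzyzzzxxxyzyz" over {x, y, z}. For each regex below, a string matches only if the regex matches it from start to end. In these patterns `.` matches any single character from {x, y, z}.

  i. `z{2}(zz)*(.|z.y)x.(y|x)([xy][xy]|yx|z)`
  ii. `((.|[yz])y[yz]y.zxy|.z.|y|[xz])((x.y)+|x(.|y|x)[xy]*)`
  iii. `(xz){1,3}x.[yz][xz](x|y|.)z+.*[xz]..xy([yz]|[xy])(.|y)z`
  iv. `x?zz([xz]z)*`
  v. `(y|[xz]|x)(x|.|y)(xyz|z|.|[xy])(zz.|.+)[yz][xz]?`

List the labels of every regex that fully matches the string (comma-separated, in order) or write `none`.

iii, v

i → no match — must start with "z"
ii → no match
iii → match
iv → no match
v → match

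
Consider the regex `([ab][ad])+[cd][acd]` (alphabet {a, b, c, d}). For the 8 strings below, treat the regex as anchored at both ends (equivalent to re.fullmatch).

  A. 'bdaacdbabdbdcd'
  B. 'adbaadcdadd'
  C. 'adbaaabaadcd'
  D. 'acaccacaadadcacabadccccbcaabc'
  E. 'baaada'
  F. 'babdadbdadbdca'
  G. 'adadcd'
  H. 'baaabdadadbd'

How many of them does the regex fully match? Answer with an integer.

A → no match
B → no match
C → match
D → no match
E → match
F → match
G → match
H → no match
Total matched: 4

4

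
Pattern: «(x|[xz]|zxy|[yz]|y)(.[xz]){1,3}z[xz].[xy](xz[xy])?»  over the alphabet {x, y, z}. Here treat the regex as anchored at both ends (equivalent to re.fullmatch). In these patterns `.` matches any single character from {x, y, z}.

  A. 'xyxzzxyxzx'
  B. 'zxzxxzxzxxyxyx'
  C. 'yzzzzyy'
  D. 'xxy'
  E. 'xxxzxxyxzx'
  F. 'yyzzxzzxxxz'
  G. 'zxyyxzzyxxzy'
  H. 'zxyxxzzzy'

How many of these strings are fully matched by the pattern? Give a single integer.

5

A → match
B → no match
C → match
D → no match
E → match
F → no match
G → match
H → match
Total matched: 5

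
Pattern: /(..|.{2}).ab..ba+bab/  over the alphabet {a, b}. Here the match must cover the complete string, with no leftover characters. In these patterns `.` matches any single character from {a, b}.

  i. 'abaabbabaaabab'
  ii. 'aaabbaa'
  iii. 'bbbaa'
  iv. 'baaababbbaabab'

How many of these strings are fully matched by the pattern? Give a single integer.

i → match
ii. 'aaabbaa' → no match — must end with 'abab'
iii. 'bbbaa' → no match — must end with 'abab'
iv → no match
Total matched: 1

1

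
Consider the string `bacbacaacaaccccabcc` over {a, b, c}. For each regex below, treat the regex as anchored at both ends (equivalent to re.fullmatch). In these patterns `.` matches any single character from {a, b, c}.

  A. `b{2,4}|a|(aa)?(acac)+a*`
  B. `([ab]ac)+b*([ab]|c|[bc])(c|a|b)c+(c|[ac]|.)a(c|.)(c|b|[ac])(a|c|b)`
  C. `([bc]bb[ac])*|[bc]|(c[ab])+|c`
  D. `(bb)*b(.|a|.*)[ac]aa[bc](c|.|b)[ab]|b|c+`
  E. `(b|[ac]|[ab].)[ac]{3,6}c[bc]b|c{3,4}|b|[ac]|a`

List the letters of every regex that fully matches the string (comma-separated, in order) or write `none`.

A → no match
B → match
C → no match
D → no match
E → no match

B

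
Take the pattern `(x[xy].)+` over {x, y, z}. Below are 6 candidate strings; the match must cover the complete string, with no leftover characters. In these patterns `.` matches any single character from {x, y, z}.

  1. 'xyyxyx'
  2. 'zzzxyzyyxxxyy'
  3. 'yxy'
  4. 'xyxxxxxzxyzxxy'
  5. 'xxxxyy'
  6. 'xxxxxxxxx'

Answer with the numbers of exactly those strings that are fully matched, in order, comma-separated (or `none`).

1, 5, 6

1. 'xyyxyx' → match
2 → no match — must start with 'x'
3. 'yxy' → no match — must start with 'x'
4 → no match
5. 'xxxxyy' → match
6. 'xxxxxxxxx' → match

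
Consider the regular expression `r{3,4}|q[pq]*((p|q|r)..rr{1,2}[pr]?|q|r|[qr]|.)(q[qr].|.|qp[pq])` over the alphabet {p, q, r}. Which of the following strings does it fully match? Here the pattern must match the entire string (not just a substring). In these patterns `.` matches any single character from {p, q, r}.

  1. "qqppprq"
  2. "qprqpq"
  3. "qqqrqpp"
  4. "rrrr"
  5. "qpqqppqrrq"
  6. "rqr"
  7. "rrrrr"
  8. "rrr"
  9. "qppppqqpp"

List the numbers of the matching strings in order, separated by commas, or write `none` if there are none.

1, 2, 3, 4, 5, 8, 9

1 → match
2 → match
3 → match
4 → match
5 → match
6 → no match
7 → no match
8 → match
9 → match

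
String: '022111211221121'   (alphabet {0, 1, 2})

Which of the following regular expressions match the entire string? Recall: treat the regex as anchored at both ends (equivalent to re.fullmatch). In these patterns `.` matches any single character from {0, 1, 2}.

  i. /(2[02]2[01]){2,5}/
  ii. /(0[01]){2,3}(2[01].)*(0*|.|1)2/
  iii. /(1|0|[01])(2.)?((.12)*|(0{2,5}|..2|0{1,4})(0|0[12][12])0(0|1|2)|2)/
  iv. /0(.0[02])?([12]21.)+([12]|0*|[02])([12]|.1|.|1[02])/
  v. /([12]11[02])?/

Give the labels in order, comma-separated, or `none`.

i → no match — must start with '2'
ii → no match — must end with '2'
iii → no match
iv → match
v → no match

iv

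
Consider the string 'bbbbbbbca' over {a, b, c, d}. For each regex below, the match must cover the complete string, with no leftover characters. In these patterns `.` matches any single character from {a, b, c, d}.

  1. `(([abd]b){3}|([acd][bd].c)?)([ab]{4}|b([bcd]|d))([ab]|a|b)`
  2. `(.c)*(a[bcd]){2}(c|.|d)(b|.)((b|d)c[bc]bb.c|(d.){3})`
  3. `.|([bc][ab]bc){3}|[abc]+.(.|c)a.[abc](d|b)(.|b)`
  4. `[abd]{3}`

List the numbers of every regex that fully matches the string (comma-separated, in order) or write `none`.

1 → match
2 → no match
3 → no match
4 → no match

1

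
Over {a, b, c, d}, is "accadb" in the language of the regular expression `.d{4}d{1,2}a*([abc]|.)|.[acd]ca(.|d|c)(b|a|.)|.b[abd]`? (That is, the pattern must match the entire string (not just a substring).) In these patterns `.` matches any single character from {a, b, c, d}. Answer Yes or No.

Yes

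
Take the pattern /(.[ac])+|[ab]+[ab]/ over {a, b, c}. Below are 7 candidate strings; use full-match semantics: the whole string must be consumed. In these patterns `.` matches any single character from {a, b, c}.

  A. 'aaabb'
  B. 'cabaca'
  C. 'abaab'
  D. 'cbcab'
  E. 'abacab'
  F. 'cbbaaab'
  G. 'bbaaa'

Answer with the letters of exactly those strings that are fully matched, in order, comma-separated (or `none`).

A → match
B → match
C → match
D → no match
E → no match
F → no match
G → match

A, B, C, G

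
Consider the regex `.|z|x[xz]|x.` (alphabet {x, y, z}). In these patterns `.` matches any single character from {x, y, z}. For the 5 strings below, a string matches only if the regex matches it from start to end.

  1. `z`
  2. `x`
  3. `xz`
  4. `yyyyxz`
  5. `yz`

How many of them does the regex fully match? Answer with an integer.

1. `z` → match
2. `x` → match
3. `xz` → match
4. `yyyyxz` → no match
5. `yz` → no match
Total matched: 3

3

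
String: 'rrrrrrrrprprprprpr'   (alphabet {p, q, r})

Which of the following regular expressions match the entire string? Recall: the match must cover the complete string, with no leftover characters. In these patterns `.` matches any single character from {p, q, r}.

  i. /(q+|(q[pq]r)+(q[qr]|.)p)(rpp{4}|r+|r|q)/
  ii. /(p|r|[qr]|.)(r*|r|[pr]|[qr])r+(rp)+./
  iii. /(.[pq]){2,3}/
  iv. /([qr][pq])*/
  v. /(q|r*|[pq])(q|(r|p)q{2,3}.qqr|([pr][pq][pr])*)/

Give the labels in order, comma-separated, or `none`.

ii

i → no match — must start with 'q'
ii → match
iii → no match
iv → no match
v → no match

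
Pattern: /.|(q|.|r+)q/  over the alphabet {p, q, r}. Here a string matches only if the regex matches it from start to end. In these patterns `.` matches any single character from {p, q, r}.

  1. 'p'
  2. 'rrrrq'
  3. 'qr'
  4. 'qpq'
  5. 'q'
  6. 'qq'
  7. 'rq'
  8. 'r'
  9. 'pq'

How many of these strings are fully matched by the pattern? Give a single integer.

7

1. 'p' → match
2. 'rrrrq' → match
3. 'qr' → no match
4. 'qpq' → no match
5. 'q' → match
6. 'qq' → match
7. 'rq' → match
8. 'r' → match
9. 'pq' → match
Total matched: 7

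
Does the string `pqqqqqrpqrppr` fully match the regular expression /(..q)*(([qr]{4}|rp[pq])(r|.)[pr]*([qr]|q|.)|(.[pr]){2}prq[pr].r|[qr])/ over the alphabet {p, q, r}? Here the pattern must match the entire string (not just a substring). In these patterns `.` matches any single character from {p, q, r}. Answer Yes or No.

Yes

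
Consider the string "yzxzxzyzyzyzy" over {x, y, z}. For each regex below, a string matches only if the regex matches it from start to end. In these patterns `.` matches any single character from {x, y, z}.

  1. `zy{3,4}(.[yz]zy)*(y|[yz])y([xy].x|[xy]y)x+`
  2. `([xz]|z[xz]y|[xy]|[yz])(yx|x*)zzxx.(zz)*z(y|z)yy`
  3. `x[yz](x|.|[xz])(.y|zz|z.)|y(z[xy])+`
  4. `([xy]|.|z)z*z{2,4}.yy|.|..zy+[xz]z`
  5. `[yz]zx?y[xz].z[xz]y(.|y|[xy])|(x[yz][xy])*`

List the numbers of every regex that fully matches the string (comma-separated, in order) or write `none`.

3

1 → no match — must start with "zy"
2 → no match — must end with "yy"
3 → match
4 → no match
5 → no match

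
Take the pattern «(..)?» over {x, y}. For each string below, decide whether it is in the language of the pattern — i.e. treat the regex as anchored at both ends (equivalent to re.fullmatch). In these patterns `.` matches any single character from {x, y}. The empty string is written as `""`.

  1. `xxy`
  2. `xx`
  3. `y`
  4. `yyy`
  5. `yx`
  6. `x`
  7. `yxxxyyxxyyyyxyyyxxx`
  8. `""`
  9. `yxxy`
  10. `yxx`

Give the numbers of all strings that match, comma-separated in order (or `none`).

2, 5, 8

1 → no match
2 → match
3 → no match
4 → no match
5 → match
6 → no match
7 → no match
8 → match
9 → no match
10 → no match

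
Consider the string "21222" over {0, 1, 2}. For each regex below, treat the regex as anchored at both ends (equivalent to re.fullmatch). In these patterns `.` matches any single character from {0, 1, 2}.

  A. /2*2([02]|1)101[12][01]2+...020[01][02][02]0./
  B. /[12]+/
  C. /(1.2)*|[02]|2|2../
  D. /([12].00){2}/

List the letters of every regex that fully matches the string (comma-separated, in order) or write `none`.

B

A → no match
B → match
C → no match
D → no match — must end with "00"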